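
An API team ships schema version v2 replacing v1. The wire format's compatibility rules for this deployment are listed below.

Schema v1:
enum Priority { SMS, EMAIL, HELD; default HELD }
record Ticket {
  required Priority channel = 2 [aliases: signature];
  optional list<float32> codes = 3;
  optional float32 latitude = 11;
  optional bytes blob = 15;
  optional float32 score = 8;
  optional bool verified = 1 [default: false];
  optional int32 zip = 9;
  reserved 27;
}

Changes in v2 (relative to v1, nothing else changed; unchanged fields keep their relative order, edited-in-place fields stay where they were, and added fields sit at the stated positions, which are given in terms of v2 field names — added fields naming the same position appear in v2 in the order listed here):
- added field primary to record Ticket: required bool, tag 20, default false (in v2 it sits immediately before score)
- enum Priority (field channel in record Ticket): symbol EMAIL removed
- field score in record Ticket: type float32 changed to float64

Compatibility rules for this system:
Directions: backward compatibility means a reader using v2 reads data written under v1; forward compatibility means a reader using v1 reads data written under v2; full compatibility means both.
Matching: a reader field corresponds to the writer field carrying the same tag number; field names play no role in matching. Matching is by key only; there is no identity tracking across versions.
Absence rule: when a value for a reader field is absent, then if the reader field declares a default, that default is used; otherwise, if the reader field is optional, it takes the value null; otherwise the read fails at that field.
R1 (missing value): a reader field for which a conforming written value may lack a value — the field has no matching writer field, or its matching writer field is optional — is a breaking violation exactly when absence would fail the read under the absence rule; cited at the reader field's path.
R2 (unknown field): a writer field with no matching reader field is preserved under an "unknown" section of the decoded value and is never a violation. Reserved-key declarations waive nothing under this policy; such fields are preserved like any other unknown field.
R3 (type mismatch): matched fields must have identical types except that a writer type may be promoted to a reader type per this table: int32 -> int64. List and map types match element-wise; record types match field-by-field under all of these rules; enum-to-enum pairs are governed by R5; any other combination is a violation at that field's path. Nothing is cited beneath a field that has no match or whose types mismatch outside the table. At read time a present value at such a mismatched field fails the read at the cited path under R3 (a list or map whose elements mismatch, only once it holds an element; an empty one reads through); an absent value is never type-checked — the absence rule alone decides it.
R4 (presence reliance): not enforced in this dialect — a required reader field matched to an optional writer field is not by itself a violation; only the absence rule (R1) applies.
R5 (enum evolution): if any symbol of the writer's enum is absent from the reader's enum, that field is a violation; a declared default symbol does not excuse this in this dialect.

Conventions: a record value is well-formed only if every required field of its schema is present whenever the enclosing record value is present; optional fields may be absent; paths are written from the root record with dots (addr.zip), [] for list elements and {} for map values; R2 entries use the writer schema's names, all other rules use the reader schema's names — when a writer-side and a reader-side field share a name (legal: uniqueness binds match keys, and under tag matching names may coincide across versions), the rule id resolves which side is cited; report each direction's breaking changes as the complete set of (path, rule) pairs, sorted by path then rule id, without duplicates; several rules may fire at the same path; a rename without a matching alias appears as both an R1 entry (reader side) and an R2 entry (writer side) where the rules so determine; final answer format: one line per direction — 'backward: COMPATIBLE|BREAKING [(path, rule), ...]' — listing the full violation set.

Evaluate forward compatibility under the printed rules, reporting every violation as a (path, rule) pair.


arrows below run writer -> reader for Ticket
forward analysis of Ticket with v1 as reader and v2 as writer:
  channel: paired with writer channel (Priority -> Priority; writer required)
  codes: paired with writer codes (list<float32> -> list<float32>; writer optional)
  latitude: paired with writer latitude (float32 -> float32; writer optional)
  blob: paired with writer blob (bytes -> bytes; writer optional)
  score: paired with writer score (float64 -> float32; writer optional)
  verified: paired with writer verified (bool -> bool; writer optional)
  zip: paired with writer zip (int32 -> int32; writer optional)
  primary (writer side), unknown to reader
  breaking: (score, R3)
  forward on Ticket therefore BREAKING (1)
diffs on Ticket not affecting the asked answer:
  added field primary to record Ticket: required bool, tag 20, default false (in v2 it sits immediately before score) -> fires no rule on Ticket, leaving the asked answer as it is
  enum Priority (field channel in record Ticket): symbol EMAIL removed -> its effect on Ticket is confined to the backward direction, not asked

forward: BREAKING [(score, R3)]


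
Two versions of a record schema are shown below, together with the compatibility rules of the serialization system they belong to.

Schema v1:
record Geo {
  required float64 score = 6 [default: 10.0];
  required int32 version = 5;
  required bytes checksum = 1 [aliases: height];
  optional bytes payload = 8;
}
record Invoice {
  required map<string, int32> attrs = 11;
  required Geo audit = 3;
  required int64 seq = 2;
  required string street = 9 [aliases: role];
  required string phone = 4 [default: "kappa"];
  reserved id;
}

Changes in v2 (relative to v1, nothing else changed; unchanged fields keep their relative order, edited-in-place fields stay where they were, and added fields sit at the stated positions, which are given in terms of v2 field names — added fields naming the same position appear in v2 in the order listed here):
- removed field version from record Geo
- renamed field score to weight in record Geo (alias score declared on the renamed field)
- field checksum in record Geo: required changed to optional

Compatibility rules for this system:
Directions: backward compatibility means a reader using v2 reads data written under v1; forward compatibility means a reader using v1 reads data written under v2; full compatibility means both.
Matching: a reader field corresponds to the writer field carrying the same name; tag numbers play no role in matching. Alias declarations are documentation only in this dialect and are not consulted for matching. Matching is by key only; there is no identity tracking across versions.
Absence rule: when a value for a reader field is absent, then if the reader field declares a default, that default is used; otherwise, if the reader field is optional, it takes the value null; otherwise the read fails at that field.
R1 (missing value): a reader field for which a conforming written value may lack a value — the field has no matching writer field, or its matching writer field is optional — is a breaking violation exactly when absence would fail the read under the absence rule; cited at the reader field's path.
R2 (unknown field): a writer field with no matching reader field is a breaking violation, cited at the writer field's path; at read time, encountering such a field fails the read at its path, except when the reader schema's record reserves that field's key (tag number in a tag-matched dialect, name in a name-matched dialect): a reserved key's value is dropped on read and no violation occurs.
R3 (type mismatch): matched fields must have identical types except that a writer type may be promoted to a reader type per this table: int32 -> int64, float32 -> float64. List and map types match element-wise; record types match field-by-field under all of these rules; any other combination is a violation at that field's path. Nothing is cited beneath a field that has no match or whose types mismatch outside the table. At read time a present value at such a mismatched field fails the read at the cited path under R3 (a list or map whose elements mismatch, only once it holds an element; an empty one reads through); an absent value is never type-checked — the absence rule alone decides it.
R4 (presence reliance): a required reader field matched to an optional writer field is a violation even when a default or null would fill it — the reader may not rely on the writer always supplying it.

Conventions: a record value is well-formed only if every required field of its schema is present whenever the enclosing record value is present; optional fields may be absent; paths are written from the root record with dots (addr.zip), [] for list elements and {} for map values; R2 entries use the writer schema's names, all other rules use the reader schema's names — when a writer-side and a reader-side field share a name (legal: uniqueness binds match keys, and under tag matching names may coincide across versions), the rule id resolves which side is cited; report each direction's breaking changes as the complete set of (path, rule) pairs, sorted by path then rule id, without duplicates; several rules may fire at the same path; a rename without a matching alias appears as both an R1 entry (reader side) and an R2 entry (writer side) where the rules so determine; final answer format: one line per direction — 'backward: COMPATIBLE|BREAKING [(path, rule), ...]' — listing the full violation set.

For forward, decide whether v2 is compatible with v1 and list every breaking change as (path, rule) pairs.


forward: BREAKING [(audit.checksum, R1), (audit.checksum, R4), (audit.version, R1), (audit.weight, R2)]

in Invoice below, arrows point writer -> reader
checking forward for Invoice: reader v1 against writer v2:
  writer required, map<string, int32> -> map<string, int32>: reader attrs maps from writer attrs
  writer required, Geo -> Geo: reader audit maps from writer audit
  writer required, int64 -> int64: reader seq maps from writer seq
  writer required, string -> string: reader street maps from writer street
  writer required, string -> string: reader phone maps from writer phone
  no writer field matches reader audit.score
  no writer field matches reader audit.version
  writer optional, bytes -> bytes: reader audit.checksum maps from writer audit.checksum
  writer optional, bytes -> bytes: reader audit.payload maps from writer audit.payload
  writer audit.weight: unknown to reader
  violation R1 at audit.checksum
  violation R4 at audit.checksum
  violation R1 at audit.version
  violation R2 at audit.weight
  => forward: BREAKING (4)


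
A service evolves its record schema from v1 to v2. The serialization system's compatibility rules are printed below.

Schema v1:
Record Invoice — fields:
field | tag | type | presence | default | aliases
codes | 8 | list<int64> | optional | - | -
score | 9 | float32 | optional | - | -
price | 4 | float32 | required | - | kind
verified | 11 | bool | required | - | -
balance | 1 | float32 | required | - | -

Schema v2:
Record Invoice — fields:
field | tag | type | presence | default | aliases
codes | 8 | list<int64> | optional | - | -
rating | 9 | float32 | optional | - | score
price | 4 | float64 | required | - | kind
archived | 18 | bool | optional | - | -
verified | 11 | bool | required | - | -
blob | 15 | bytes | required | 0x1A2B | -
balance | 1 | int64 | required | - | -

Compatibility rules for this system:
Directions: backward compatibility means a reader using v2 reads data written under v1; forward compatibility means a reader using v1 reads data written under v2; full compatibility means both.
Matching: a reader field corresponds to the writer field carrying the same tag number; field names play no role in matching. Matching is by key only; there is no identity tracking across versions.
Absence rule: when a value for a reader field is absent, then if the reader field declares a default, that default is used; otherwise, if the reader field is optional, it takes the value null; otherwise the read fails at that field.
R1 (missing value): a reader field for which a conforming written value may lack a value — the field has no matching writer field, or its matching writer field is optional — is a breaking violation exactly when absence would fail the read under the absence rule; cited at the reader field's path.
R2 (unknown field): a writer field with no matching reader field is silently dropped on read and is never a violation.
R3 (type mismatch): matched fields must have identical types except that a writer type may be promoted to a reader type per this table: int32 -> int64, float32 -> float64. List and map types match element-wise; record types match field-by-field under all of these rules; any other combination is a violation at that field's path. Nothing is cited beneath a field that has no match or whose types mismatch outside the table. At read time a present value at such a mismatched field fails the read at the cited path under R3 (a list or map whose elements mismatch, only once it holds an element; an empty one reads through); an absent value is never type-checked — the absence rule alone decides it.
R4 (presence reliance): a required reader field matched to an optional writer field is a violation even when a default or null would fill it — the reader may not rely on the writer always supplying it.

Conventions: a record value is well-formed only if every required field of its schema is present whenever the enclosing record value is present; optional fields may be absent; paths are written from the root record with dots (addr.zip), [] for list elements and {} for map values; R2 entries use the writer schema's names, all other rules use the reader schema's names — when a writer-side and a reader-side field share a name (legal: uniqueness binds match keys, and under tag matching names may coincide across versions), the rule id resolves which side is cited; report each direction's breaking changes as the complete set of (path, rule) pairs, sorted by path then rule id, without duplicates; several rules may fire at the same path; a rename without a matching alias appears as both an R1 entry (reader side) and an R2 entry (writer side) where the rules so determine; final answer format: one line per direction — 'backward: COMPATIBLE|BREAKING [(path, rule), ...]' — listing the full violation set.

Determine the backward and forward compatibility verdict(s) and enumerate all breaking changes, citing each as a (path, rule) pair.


in Invoice below, arrows point writer -> reader
backward for Invoice (reader v2, writer v1):
  writer optional, list<int64> -> list<int64>: reader codes maps from writer codes
  writer optional, float32 -> float32: reader rating maps from writer score
  writer required, float32 -> float64: reader price maps from writer price
  no writer field matches reader archived
  writer required, bool -> bool: reader verified maps from writer verified
  no writer field matches reader blob
  writer required, float32 -> int64: reader balance maps from writer balance
  violation R3 at balance
  backward on Invoice therefore BREAKING (1)
forward for Invoice (reader v1, writer v2):
  writer optional, list<int64> -> list<int64>: reader codes maps from writer codes
  writer optional, float32 -> float32: reader score maps from writer rating
  writer required, float64 -> float32: reader price maps from writer price
  writer required, bool -> bool: reader verified maps from writer verified
  writer required, int64 -> float32: reader balance maps from writer balance
  writer field archived has no reader counterpart
  writer field blob has no reader counterpart
  violation R3 at balance
  violation R3 at price
  forward on Invoice therefore BREAKING (2)

backward: BREAKING [(balance, R3)]; forward: BREAKING [(balance, R3), (price, R3)]


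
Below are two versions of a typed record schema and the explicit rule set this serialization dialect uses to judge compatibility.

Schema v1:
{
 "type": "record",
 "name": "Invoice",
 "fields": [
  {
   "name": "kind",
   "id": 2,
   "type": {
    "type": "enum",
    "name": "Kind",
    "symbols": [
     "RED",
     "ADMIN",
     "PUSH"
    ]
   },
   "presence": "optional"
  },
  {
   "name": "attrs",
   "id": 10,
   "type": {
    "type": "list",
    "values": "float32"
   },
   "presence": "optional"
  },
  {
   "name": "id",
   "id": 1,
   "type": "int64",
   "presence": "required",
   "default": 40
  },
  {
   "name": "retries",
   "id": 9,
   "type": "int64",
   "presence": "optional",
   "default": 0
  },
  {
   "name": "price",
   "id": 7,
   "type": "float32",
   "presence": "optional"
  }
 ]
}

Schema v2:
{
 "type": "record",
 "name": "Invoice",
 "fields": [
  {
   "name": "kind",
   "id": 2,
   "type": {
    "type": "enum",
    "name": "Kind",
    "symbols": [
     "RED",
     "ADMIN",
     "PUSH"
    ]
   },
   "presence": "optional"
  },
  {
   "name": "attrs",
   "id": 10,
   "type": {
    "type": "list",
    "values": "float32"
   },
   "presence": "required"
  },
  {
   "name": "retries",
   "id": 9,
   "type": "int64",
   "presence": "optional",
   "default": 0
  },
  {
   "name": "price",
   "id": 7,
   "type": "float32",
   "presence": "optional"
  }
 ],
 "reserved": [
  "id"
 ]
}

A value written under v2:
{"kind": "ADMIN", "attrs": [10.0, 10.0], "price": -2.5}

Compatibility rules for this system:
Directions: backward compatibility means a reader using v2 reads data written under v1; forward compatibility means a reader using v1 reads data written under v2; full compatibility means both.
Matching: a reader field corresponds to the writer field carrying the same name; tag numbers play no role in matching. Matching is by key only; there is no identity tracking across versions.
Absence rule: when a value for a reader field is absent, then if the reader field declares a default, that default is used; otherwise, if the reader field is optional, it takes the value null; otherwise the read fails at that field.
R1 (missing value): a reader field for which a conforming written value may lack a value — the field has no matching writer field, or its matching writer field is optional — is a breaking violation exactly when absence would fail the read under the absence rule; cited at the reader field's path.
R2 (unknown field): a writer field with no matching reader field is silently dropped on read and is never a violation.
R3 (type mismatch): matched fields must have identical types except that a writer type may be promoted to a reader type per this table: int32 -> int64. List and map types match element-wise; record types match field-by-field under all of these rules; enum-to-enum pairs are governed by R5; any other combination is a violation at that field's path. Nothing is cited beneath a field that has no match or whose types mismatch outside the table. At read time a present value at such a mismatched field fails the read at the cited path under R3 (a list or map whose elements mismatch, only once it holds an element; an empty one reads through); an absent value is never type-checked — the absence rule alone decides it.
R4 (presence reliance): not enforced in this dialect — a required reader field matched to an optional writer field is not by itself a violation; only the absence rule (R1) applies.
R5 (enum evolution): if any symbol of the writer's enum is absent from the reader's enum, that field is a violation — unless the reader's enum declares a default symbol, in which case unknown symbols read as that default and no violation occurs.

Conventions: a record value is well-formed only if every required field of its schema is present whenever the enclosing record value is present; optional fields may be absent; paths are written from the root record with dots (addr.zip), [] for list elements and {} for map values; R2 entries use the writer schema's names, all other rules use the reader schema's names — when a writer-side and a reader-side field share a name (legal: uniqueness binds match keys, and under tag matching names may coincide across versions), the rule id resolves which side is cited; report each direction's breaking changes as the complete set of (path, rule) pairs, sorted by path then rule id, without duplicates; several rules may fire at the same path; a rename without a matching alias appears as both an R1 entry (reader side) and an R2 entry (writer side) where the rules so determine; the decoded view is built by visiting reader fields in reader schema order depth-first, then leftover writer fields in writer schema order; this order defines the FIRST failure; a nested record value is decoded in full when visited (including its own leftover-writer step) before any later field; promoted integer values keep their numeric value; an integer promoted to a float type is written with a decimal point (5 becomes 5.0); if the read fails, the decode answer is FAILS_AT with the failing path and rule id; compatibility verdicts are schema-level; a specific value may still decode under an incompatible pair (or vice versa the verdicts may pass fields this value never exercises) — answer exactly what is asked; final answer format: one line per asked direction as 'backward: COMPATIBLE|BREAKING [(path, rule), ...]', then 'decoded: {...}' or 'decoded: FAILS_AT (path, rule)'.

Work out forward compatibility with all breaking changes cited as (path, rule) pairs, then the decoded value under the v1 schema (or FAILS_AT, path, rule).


forward: COMPATIBLE []; decoded: {"kind": "ADMIN", "attrs": [10.0, 10.0], "id": 40, "retries": 0, "price": -2.5}

each type pair in Invoice: writer, then reader
forward on Invoice — v1 reading data written by v2:
  kind <- kind (Kind -> Kind, writer optional)
  attrs <- attrs (list<float32> -> list<float32>, writer required)
  no writer field matches reader id
  retries <- retries (int64 -> int64, writer optional)
  price <- price (float32 -> float32, writer optional)
  => no violations; forward on Invoice: COMPATIBLE
decoding the Invoice value with the v1 reader:
  kind := "ADMIN"
  attrs := [10.0, 10.0]
  id := 40 (missing; default applied)
  retries := 0 (missing; default applied)
  price := -2.5
  => decoded: {"kind": "ADMIN", "attrs": [10.0, 10.0], "id": 40, "retries": 0, "price": -2.5}
the other Invoice changes do not affect what is asked:
  field attrs in record Invoice: optional changed to required -> matters only for Invoice's backward compatibility — outside the asked direction
  removed field id from record Invoice (its key "id" joins the reserved list) -> no rule fires on it in Invoice's dialect; the asked verdict holds


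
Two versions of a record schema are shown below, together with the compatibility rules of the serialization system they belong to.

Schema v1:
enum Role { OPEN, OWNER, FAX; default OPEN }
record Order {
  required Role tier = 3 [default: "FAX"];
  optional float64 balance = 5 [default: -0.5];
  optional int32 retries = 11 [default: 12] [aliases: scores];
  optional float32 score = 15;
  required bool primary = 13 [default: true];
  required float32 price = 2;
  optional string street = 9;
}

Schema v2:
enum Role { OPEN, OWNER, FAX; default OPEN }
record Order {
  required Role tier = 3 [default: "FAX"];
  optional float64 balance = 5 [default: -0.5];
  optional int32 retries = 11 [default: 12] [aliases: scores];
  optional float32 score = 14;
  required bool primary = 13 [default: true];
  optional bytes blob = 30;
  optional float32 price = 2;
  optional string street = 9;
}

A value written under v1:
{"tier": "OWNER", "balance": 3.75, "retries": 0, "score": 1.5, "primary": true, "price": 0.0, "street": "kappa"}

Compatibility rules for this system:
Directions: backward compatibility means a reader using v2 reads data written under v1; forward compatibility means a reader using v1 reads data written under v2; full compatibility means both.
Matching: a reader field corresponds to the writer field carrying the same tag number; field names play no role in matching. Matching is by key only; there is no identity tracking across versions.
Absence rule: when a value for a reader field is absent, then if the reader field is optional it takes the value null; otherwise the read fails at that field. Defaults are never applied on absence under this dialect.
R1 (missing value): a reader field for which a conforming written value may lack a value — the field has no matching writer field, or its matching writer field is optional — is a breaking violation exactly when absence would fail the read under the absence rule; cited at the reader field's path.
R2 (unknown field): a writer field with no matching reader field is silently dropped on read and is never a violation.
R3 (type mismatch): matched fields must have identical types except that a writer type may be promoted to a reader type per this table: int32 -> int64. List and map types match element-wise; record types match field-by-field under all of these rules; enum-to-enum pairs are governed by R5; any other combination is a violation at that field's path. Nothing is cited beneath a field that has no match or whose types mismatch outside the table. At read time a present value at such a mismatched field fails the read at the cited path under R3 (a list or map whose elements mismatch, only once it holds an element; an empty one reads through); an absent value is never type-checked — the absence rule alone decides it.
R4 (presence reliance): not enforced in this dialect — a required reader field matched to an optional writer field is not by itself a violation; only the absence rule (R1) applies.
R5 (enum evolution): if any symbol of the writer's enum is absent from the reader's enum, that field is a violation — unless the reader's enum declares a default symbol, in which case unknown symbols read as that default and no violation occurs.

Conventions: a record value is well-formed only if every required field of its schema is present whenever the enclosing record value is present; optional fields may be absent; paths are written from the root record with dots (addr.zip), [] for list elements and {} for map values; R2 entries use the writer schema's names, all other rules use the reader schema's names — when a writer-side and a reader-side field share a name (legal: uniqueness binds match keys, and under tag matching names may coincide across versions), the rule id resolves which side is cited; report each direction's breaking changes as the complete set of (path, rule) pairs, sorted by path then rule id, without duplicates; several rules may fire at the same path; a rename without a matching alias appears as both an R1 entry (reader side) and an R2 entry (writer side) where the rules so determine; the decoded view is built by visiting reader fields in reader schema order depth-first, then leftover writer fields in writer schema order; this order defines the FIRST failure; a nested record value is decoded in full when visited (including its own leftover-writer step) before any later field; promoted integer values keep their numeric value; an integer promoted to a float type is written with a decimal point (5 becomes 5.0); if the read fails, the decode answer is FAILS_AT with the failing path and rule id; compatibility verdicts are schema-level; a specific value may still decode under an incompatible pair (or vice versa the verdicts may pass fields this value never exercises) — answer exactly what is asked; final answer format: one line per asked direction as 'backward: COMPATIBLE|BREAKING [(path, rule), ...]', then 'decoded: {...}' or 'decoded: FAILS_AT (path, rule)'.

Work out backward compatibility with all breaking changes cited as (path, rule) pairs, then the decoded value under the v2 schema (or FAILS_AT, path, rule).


backward: COMPATIBLE []; decoded: {"tier": "OWNER", "balance": 3.75, "retries": 0, "score": null, "primary": true, "blob": null, "price": 0.0, "street": "kappa"}

the writer's type comes first in each Order pair
backward on Order — v2 reading data written by v1:
  Role -> Role, writer required: tier aligns to tier
  float64 -> float64, writer optional: balance aligns to balance
  int32 -> int32, writer optional: retries aligns to retries
  score: no writer-side match
  bool -> bool, writer required: primary aligns to primary
  blob: no writer-side match
  float32 -> float32, writer required: price aligns to price
  string -> string, writer optional: street aligns to street
  score (writer side), unknown to reader
  => backward verdict for Order: COMPATIBLE, no violations
decode walk for Order under reader schema v2:
  tier := "OWNER"
  balance := 3.75
  retries := 0
  score := null (not supplied -> null)
  primary := true
  blob := null (not supplied -> null)
  price := 0.0
  street := "kappa"
  writer score: unmatched, discarded
  => decoded: {"tier": "OWNER", "balance": 3.75, "retries": 0, "score": null, "primary": true, "blob": null, "price": 0.0, "street": "kappa"}
the rest of the Order diff is inert for this question:
  field price in record Order: required changed to optional -> matters only for Order's forward compatibility — outside the asked direction


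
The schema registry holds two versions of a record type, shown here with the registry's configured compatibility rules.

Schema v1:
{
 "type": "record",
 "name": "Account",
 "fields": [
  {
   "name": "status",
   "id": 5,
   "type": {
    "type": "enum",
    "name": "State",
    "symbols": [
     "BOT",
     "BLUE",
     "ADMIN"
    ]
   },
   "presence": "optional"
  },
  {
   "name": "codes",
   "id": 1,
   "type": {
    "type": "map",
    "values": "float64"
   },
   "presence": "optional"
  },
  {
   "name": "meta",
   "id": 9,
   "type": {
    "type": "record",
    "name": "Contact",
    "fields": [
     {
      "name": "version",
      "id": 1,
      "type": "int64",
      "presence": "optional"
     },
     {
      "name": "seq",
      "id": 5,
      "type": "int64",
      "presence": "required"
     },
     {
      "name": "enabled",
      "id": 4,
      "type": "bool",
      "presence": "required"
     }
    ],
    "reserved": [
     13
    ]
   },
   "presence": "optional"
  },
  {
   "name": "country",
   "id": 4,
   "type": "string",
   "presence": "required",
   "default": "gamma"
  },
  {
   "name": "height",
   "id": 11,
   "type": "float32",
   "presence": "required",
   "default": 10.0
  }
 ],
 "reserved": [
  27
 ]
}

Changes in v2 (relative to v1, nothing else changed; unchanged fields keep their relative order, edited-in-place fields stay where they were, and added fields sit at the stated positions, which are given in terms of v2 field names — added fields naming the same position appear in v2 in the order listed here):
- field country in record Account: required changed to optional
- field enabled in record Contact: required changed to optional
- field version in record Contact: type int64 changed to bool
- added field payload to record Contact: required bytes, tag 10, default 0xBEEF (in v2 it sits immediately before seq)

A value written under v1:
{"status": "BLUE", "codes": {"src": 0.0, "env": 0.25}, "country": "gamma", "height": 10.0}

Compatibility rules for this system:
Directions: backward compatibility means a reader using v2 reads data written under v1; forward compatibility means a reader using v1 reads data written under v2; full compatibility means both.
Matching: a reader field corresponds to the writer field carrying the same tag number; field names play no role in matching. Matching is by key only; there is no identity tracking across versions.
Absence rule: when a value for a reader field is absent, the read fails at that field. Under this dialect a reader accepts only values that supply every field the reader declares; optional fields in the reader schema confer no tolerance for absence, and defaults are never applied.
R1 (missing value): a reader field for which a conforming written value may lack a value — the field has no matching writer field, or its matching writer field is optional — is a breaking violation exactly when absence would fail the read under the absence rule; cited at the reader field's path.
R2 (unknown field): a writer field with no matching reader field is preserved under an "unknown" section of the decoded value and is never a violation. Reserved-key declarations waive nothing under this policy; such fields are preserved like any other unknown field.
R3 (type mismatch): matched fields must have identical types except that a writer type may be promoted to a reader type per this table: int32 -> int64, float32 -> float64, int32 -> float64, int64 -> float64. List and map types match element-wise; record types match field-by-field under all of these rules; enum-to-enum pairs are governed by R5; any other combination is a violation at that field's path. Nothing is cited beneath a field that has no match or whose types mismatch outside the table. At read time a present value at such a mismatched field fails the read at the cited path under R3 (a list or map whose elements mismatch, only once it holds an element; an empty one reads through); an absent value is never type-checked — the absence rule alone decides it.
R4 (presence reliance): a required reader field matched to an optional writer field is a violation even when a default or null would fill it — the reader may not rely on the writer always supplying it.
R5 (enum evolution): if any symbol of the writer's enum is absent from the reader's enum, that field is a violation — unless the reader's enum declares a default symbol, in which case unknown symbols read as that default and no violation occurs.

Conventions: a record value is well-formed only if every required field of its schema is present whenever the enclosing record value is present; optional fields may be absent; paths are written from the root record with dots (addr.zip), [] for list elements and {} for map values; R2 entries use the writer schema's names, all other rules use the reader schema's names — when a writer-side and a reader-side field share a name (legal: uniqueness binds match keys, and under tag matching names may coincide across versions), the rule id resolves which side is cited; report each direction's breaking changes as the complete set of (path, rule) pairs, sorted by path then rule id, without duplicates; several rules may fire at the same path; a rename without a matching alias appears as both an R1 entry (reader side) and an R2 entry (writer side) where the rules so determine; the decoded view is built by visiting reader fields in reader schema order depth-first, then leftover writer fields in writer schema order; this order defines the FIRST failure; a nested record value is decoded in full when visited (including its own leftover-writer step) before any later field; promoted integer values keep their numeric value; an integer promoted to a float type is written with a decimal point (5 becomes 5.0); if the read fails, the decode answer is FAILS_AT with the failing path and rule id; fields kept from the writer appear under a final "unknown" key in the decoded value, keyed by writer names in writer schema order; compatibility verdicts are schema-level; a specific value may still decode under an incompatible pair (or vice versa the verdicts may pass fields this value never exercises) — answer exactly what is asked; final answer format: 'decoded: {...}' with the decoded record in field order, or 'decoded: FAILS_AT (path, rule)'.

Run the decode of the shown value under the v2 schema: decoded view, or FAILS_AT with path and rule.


arrows below run writer -> reader for Account
migrating the Account value to v2:
  status := "BLUE"
  codes := {"src": 0.0, "env": 0.25}
  read fails at meta under R1 (no fill)
  => FAILS_AT (meta, R1)
ruling out the remaining Account differences:
  field country in record Account: required changed to optional -> a verdict-level change on Account — the shown value reads the same
  field enabled in record Contact: required changed to optional -> a verdict-level change on Account — the shown value reads the same
  field version in record Contact: type int64 changed to bool -> a verdict-level change on Account — the shown value reads the same
  added field payload to record Contact: required bytes, tag 10, default 0xBEEF (in v2 it sits immediately before seq) -> a verdict-level change on Account — the shown value reads the same

decoded: FAILS_AT (meta, R1)


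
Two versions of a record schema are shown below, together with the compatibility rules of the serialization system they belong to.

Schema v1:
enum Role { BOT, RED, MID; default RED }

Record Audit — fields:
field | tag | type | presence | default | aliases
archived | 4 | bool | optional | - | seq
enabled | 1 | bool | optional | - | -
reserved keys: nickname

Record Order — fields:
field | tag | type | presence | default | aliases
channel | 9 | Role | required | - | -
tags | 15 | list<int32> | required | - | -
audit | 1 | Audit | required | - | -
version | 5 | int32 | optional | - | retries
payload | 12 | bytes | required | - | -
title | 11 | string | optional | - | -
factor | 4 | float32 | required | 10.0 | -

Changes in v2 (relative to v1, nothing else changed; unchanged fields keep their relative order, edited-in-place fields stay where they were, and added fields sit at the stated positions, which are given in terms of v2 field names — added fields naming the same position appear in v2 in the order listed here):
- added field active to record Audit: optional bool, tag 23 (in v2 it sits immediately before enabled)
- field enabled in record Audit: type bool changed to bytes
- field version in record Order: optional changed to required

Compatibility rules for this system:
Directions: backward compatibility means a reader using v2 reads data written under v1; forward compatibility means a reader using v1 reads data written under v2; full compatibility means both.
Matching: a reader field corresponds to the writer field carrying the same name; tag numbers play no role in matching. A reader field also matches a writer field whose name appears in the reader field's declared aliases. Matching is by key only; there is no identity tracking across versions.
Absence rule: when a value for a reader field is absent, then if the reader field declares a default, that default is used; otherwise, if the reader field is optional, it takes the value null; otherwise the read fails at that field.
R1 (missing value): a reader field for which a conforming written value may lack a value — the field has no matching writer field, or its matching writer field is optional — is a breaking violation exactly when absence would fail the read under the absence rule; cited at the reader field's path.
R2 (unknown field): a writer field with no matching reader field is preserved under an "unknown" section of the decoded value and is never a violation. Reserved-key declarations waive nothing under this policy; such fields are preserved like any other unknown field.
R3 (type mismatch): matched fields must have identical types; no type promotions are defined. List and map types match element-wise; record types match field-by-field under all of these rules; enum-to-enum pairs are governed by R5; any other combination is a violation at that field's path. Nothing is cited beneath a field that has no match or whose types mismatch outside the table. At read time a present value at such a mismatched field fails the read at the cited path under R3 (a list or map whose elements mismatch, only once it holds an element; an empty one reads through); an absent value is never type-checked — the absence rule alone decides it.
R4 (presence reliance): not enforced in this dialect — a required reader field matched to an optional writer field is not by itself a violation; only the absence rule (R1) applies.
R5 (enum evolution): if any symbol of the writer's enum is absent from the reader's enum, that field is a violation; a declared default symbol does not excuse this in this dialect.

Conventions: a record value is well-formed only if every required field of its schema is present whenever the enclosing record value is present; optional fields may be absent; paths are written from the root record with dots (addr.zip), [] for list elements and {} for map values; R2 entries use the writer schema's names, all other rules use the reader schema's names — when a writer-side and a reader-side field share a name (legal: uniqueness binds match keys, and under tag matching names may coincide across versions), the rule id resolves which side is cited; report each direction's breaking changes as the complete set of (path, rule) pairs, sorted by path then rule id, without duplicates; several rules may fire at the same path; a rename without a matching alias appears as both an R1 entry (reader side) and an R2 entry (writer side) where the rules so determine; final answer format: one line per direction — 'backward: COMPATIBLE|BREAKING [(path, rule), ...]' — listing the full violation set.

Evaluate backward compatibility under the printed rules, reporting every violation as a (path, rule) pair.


arrows below run writer -> reader for Order
backward on Order — v2 reading data written by v1:
  writer required, Role -> Role: reader channel maps from writer channel
  writer required, list<int32> -> list<int32>: reader tags maps from writer tags
  writer required, Audit -> Audit: reader audit maps from writer audit
  writer optional, int32 -> int32: reader version maps from writer version
  writer required, bytes -> bytes: reader payload maps from writer payload
  writer optional, string -> string: reader title maps from writer title
  writer required, float32 -> float32: reader factor maps from writer factor
  writer optional, bool -> bool: reader audit.archived maps from writer audit.archived
  no writer field matches reader audit.active
  writer optional, bool -> bytes: reader audit.enabled maps from writer audit.enabled
  rule R3 violated at audit.enabled
  rule R1 violated at version
  => backward verdict for Order: BREAKING, 2 violation(s)
checking off the Order differences that do not matter here:
  added field active to record Audit: optional bool, tag 23 (in v2 it sits immediately before enabled) -> no rule fires on it in Order's dialect; the asked verdict holds

backward: BREAKING [(audit.enabled, R3), (version, R1)]
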